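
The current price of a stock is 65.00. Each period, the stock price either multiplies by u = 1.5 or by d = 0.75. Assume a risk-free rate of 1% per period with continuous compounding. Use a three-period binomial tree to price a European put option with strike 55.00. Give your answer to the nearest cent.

7.53

Risk-neutral probability p = (e^0.01 − 0.75)/(1.5 − 0.75) = 0.2601/0.7500 = 0.3467
Terminal stock prices: S_uuu = 219.4, S_uud = 109.7, S_udd = 54.84, S_ddd = 27.42
Terminal payoffs (K − S): max(-164.4, 0) = 0, max(-54.69, 0) = 0, max(0.1562, 0) = 0.1562, max(27.58, 0) = 27.58
Node uu (S = 146.2): V_uu = e^(−0.01)·[0.3467·0.0000 + 0.6533·0.0000] = 0.0000
Node ud (S = 73.12): V_ud = e^(−0.01)·[0.3467·0.0000 + 0.6533·0.1562] = 0.1011
Node dd (S = 36.56): V_dd = e^(−0.01)·[0.3467·0.1562 + 0.6533·27.5781] = 17.8902
Node u (S = 97.5): V_u = e^(−0.01)·[0.3467·0.0000 + 0.6533·0.1011] = 0.0654
Node d (S = 48.75): V_d = e^(−0.01)·[0.3467·0.1011 + 0.6533·17.8902] = 11.6055
Node 0 (S = 65): V_0 = e^(−0.01)·[0.3467·0.0654 + 0.6533·11.6055] = 7.5285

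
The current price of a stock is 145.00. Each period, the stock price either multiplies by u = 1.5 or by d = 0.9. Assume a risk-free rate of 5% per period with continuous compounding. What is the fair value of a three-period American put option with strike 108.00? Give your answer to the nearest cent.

0.83

Risk-neutral probability p = (e^0.05 − 0.9)/(1.5 − 0.9) = 0.1513/0.6000 = 0.2521
Terminal stock prices: S_uuu = 489.4, S_uud = 293.6, S_udd = 176.2, S_ddd = 105.7
Terminal payoffs (K − S): max(-381.4, 0) = 0, max(-185.6, 0) = 0, max(-68.18, 0) = 0, max(2.295, 0) = 2.295
Node uu (S = 326.2): continuation = e^(−0.05)·[0.2521·0.0000 + 0.7479·0.0000] = 0.0000; exercise value = 0.0000 ≤ continuation, so V_uu = 0.0000
Node ud (S = 195.8): continuation = e^(−0.05)·[0.2521·0.0000 + 0.7479·0.0000] = 0.0000; exercise value = 0.0000 ≤ continuation, so V_ud = 0.0000
Node dd (S = 117.5): continuation = e^(−0.05)·[0.2521·0.0000 + 0.7479·2.2950] = 1.6327; exercise value = 0.0000 ≤ continuation, so V_dd = 1.6327
Node u (S = 217.5): continuation = e^(−0.05)·[0.2521·0.0000 + 0.7479·0.0000] = 0.0000; exercise value = 0.0000 ≤ continuation, so V_u = 0.0000
Node d (S = 130.5): continuation = e^(−0.05)·[0.2521·0.0000 + 0.7479·1.6327] = 1.1615; exercise value = 0.0000 ≤ continuation, so V_d = 1.1615
Node 0 (S = 145): continuation = e^(−0.05)·[0.2521·0.0000 + 0.7479·1.1615] = 0.8263; exercise value = 0.0000 ≤ continuation, so V_0 = 0.8263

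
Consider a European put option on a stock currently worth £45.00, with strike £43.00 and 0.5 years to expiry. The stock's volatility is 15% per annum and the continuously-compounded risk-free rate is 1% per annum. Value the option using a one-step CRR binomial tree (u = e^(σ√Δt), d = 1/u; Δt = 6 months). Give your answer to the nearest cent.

£1.27

CRR parameters: u = e^(σ√Δt) = e^(0.15·√0.5) = 1.1119, d = 1/u = 0.8994
Per-period rate: rΔt = 0.01·0.5 = 0.005, so R = e^0.005 = 1.0050
Risk-neutral probability p = (e^0.005 − 0.8994)/(1.1119 − 0.8994) = 0.1056/0.2125 = 0.4971
Terminal stock prices: S_u = 50.04, S_d = 40.47
Terminal payoffs (K − S): max(-7.035, 0) = 0, max(2.529, 0) = 2.529
Node 0 (S = 45): V_0 = e^(−0.005)·[0.4971·0.0000 + 0.5029·2.5286] = 1.2653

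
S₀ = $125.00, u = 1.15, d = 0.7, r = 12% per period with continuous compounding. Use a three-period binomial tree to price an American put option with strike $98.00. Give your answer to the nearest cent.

$0.51

Risk-neutral probability p = (e^0.12 − 0.7)/(1.15 − 0.7) = 0.4275/0.4500 = 0.9500
Terminal stock prices: S_uuu = 190.1, S_uud = 115.7, S_udd = 70.44, S_ddd = 42.87
Terminal payoffs (K − S): max(-92.11, 0) = 0, max(-17.72, 0) = 0, max(27.56, 0) = 27.56, max(55.13, 0) = 55.13
Node uu (S = 165.3): continuation = e^(−0.12)·[0.9500·0.0000 + 0.0500·0.0000] = 0.0000; exercise value = 0.0000 ≤ continuation, so V_uu = 0.0000
Node ud (S = 100.6): continuation = e^(−0.12)·[0.9500·0.0000 + 0.0500·27.5625] = 1.2225; exercise value = 0.0000 ≤ continuation, so V_ud = 1.2225
Node dd (S = 61.25): continuation = e^(−0.12)·[0.9500·27.5625 + 0.0500·55.1250] = 25.6682; exercise value = 36.7500 > continuation, so V_dd = 36.7500 (exercise)
Node u (S = 143.8): continuation = e^(−0.12)·[0.9500·0.0000 + 0.0500·1.2225] = 0.0542; exercise value = 0.0000 ≤ continuation, so V_u = 0.0542
Node d (S = 87.5): continuation = e^(−0.12)·[0.9500·1.2225 + 0.0500·36.7500] = 2.6599; exercise value = 10.5000 > continuation, so V_d = 10.5000 (exercise)
Node 0 (S = 125): continuation = e^(−0.12)·[0.9500·0.0542 + 0.0500·10.5000] = 0.5114; exercise value = 0.0000 ≤ continuation, so V_0 = 0.5114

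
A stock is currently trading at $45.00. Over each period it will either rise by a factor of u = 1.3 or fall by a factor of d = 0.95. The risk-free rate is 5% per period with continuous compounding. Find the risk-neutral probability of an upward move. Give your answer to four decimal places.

p = 0.2893

Risk-neutral probability p = (e^0.05 − 0.95)/(1.3 − 0.95) = 0.1013/0.3500 = 0.2893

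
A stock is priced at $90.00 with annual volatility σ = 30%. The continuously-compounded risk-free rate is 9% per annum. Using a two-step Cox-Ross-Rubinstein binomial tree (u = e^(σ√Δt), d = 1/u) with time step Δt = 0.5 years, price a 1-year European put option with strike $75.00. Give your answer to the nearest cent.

CRR parameters: u = e^(σ√Δt) = e^(0.3·√0.5) = 1.2363, d = 1/u = 0.8089
Per-period rate: rΔt = 0.09·0.5 = 0.045, so R = e^0.045 = 1.0460
Risk-neutral probability p = (e^0.045 − 0.8089)/(1.2363 − 0.8089) = 0.2372/0.4275 = 0.5548
Terminal stock prices: S_uu = 137.6, S_ud = 90, S_dd = 58.88
Terminal payoffs (K − S): max(-62.56, 0) = 0, max(-15, 0) = 0, max(16.12, 0) = 16.12
Node u (S = 111.3): V_u = e^(−0.045)·[0.5548·0.0000 + 0.4452·0.0000] = 0.0000
Node d (S = 72.8): V_d = e^(−0.045)·[0.5548·0.0000 + 0.4452·16.1174] = 6.8590
Node 0 (S = 90): V_0 = e^(−0.045)·[0.5548·0.0000 + 0.4452·6.8590] = 2.9190

$2.92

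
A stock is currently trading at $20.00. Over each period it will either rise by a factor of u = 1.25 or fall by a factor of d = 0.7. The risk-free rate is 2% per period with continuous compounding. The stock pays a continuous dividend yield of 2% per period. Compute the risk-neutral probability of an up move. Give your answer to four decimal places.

p = 0.5455

Per-period risk-free factor R = e^0.02 = 1.0202; dividend-adjusted growth = e^(0.02−0.02) = 1.0000.
Risk-neutral probability p = (1.0000 − 0.7)/(1.25 − 0.7) = 0.3000/0.5500 = 0.5455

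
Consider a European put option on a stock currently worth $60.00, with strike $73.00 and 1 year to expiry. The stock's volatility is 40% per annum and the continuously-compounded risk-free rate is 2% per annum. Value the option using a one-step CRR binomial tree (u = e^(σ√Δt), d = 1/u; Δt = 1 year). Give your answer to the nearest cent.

$18.45

CRR parameters: u = e^(σ√Δt) = e^(0.4·√1) = 1.4918, d = 1/u = 0.6703
Per-period rate: rΔt = 0.02·1 = 0.02, so R = e^0.02 = 1.0202
Risk-neutral probability p = (e^0.02 − 0.6703)/(1.4918 − 0.6703) = 0.3499/0.8215 = 0.4259
Terminal stock prices: S_u = 89.51, S_d = 40.22
Terminal payoffs (K − S): max(-16.51, 0) = 0, max(32.78, 0) = 32.78
Node 0 (S = 60): V_0 = e^(−0.02)·[0.4259·0.0000 + 0.5741·32.7808] = 18.4467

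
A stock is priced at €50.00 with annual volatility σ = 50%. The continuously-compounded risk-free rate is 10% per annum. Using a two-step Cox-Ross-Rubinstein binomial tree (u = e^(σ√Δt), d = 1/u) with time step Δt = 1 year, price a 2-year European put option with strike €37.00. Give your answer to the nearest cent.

€4.14

CRR parameters: u = e^(σ√Δt) = e^(0.5·√1) = 1.6487, d = 1/u = 0.6065
Per-period rate: rΔt = 0.1·1 = 0.1, so R = e^0.1 = 1.1052
Risk-neutral probability p = (e^0.1 − 0.6065)/(1.6487 − 0.6065) = 0.4986/1.0422 = 0.4785
Terminal stock prices: S_uu = 135.9, S_ud = 50, S_dd = 18.39
Terminal payoffs (K − S): max(-98.91, 0) = 0, max(-13, 0) = 0, max(18.61, 0) = 18.61
Node u (S = 82.44): V_u = e^(−0.1)·[0.4785·0.0000 + 0.5215·0.0000] = 0.0000
Node d (S = 30.33): V_d = e^(−0.1)·[0.4785·0.0000 + 0.5215·18.6060] = 8.7805
Node 0 (S = 50): V_0 = e^(−0.1)·[0.4785·0.0000 + 0.5215·8.7805] = 4.1436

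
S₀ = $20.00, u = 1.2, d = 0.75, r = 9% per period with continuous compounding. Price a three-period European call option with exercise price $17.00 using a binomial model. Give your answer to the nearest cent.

Risk-neutral probability p = (e^0.09 − 0.75)/(1.2 − 0.75) = 0.3442/0.4500 = 0.7648
Terminal stock prices: S_uuu = 34.56, S_uud = 21.6, S_udd = 13.5, S_ddd = 8.438
Terminal payoffs (S − K): max(17.56, 0) = 17.56, max(4.6, 0) = 4.6, max(-3.5, 0) = 0, max(-8.562, 0) = 0
Node uu (S = 28.8): V_uu = e^(−0.09)·[0.7648·17.5600 + 0.2352·4.6000] = 13.2632
Node ud (S = 18): V_ud = e^(−0.09)·[0.7648·4.6000 + 0.2352·0.0000] = 3.2154
Node dd (S = 11.25): V_dd = e^(−0.09)·[0.7648·0.0000 + 0.2352·0.0000] = 0.0000
Node u (S = 24): V_u = e^(−0.09)·[0.7648·13.2632 + 0.2352·3.2154] = 9.9621
Node d (S = 15): V_d = e^(−0.09)·[0.7648·3.2154 + 0.2352·0.0000] = 2.2476
Node 0 (S = 20): V_0 = e^(−0.09)·[0.7648·9.9621 + 0.2352·2.2476] = 7.4466

$7.45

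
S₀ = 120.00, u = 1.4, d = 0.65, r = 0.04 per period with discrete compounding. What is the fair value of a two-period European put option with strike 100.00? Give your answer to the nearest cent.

10.50

Risk-neutral probability p = (1 + 0.04 − 0.65)/(1.4 − 0.65) = 0.3900/0.7500 = 0.5200
Terminal stock prices: S_uu = 235.2, S_ud = 109.2, S_dd = 50.7
Terminal payoffs (K − S): max(-135.2, 0) = 0, max(-9.2, 0) = 0, max(49.3, 0) = 49.3
Node u (S = 168): V_u = 1/1.04·[0.5200·0.0000 + 0.4800·0.0000] = 0.0000
Node d (S = 78): V_d = 1/1.04·[0.5200·0.0000 + 0.4800·49.3000] = 22.7538
Node 0 (S = 120): V_0 = 1/1.04·[0.5200·0.0000 + 0.4800·22.7538] = 10.5018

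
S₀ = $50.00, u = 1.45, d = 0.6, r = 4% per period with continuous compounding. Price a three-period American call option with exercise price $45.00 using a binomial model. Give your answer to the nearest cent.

Risk-neutral probability p = (e^0.04 − 0.6)/(1.45 − 0.6) = 0.4408/0.8500 = 0.5186
Terminal stock prices: S_uuu = 152.4, S_uud = 63.07, S_udd = 26.1, S_ddd = 10.8
Terminal payoffs (S − K): max(107.4, 0) = 107.4, max(18.07, 0) = 18.07, max(-18.9, 0) = 0, max(-34.2, 0) = 0
Node uu (S = 105.1): continuation = e^(−0.04)·[0.5186·107.4313 + 0.4814·18.0750] = 61.8895; exercise value = 60.1250 ≤ continuation, so V_uu = 61.8895
Node ud (S = 43.5): continuation = e^(−0.04)·[0.5186·18.0750 + 0.4814·0.0000] = 9.0062; exercise value = 0.0000 ≤ continuation, so V_ud = 9.0062
Node dd (S = 18): continuation = e^(−0.04)·[0.5186·0.0000 + 0.4814·0.0000] = 0.0000; exercise value = 0.0000 ≤ continuation, so V_dd = 0.0000
Node u (S = 72.5): continuation = e^(−0.04)·[0.5186·61.8895 + 0.4814·9.0062] = 35.0030; exercise value = 27.5000 ≤ continuation, so V_u = 35.0030
Node d (S = 30): continuation = e^(−0.04)·[0.5186·9.0062 + 0.4814·0.0000] = 4.4875; exercise value = 0.0000 ≤ continuation, so V_d = 4.4875
Node 0 (S = 50): continuation = e^(−0.04)·[0.5186·35.0030 + 0.4814·4.4875] = 19.5164; exercise value = 5.0000 ≤ continuation, so V_0 = 19.5164

$19.52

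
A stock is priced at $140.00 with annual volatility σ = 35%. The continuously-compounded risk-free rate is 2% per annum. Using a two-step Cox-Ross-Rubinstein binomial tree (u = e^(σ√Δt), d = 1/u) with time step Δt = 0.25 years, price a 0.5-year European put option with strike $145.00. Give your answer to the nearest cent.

CRR parameters: u = e^(σ√Δt) = e^(0.35·√0.25) = 1.1912, d = 1/u = 0.8395
Per-period rate: rΔt = 0.02·0.25 = 0.005, so R = e^0.005 = 1.0050
Risk-neutral probability p = (e^0.005 − 0.8395)/(1.1912 − 0.8395) = 0.1656/0.3518 = 0.4706
Terminal stock prices: S_uu = 198.7, S_ud = 140, S_dd = 98.66
Terminal payoffs (K − S): max(-53.67, 0) = 0, max(5, 0) = 5, max(46.34, 0) = 46.34
Node u (S = 166.8): V_u = e^(−0.005)·[0.4706·0.0000 + 0.5294·5.0000] = 2.6337
Node d (S = 117.5): V_d = e^(−0.005)·[0.4706·5.0000 + 0.5294·46.3437] = 26.7528
Node 0 (S = 140): V_0 = e^(−0.005)·[0.4706·2.6337 + 0.5294·26.7528] = 15.3253

$15.33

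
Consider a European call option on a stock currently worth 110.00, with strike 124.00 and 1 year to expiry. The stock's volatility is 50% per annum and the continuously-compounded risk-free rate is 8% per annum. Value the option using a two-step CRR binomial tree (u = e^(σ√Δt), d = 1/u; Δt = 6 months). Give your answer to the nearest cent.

CRR parameters: u = e^(σ√Δt) = e^(0.5·√0.5) = 1.4241, d = 1/u = 0.7022
Per-period rate: rΔt = 0.08·0.5 = 0.04, so R = e^0.04 = 1.0408
Risk-neutral probability p = (e^0.04 − 0.7022)/(1.4241 − 0.7022) = 0.3386/0.7219 = 0.4691
Terminal stock prices: S_uu = 223.1, S_ud = 110, S_dd = 54.24
Terminal payoffs (S − K): max(99.09, 0) = 99.09, max(-14, 0) = 0, max(-69.76, 0) = 0
Node u (S = 156.7): V_u = e^(−0.04)·[0.4691·99.0926 + 0.5309·0.0000] = 44.6570
Node d (S = 77.24): V_d = e^(−0.04)·[0.4691·0.0000 + 0.5309·0.0000] = 0.0000
Node 0 (S = 110): V_0 = e^(−0.04)·[0.4691·44.6570 + 0.5309·0.0000] = 20.1251

20.13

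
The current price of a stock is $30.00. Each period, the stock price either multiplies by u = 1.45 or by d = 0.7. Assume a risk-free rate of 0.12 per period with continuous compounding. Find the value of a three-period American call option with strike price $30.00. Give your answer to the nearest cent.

Risk-neutral probability p = (e^0.12 − 0.7)/(1.45 − 0.7) = 0.4275/0.7500 = 0.5700
Terminal stock prices: S_uuu = 91.46, S_uud = 44.15, S_udd = 21.31, S_ddd = 10.29
Terminal payoffs (S − K): max(61.46, 0) = 61.46, max(14.15, 0) = 14.15, max(-8.685, 0) = 0, max(-19.71, 0) = 0
Node uu (S = 63.08): continuation = e^(−0.12)·[0.5700·61.4587 + 0.4300·14.1525] = 36.4674; exercise value = 33.0750 ≤ continuation, so V_uu = 36.4674
Node ud (S = 30.45): continuation = e^(−0.12)·[0.5700·14.1525 + 0.4300·0.0000] = 7.1547; exercise value = 0.4500 ≤ continuation, so V_ud = 7.1547
Node dd (S = 14.7): continuation = e^(−0.12)·[0.5700·0.0000 + 0.4300·0.0000] = 0.0000; exercise value = 0.0000 ≤ continuation, so V_dd = 0.0000
Node u (S = 43.5): continuation = e^(−0.12)·[0.5700·36.4674 + 0.4300·7.1547] = 21.1644; exercise value = 13.5000 ≤ continuation, so V_u = 21.1644
Node d (S = 21): continuation = e^(−0.12)·[0.5700·7.1547 + 0.4300·0.0000] = 3.6170; exercise value = 0.0000 ≤ continuation, so V_d = 3.6170
Node 0 (S = 30): continuation = e^(−0.12)·[0.5700·21.1644 + 0.4300·3.6170] = 12.0789; exercise value = 0.0000 ≤ continuation, so V_0 = 12.0789

$12.08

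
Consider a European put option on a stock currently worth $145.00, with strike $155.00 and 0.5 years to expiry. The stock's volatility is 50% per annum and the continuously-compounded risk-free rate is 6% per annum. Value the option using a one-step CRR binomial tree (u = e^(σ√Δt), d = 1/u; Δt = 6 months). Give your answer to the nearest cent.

$28.14

CRR parameters: u = e^(σ√Δt) = e^(0.5·√0.5) = 1.4241, d = 1/u = 0.7022
Per-period rate: rΔt = 0.06·0.5 = 0.03, so R = e^0.03 = 1.0305
Risk-neutral probability p = (e^0.03 − 0.7022)/(1.4241 − 0.7022) = 0.3283/0.7219 = 0.4547
Terminal stock prices: S_u = 206.5, S_d = 101.8
Terminal payoffs (K − S): max(-51.5, 0) = 0, max(53.18, 0) = 53.18
Node 0 (S = 145): V_0 = e^(−0.03)·[0.4547·0.0000 + 0.5453·53.1827] = 28.1431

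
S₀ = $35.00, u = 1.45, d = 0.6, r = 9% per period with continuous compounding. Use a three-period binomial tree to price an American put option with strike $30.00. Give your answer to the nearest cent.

Risk-neutral probability p = (e^0.09 − 0.6)/(1.45 − 0.6) = 0.4942/0.8500 = 0.5814
Terminal stock prices: S_uuu = 106.7, S_uud = 44.15, S_udd = 18.27, S_ddd = 7.56
Terminal payoffs (K − S): max(-76.7, 0) = 0, max(-14.15, 0) = 0, max(11.73, 0) = 11.73, max(22.44, 0) = 22.44
Node uu (S = 73.59): continuation = e^(−0.09)·[0.5814·0.0000 + 0.4186·0.0000] = 0.0000; exercise value = 0.0000 ≤ continuation, so V_uu = 0.0000
Node ud (S = 30.45): continuation = e^(−0.09)·[0.5814·0.0000 + 0.4186·11.7300] = 4.4878; exercise value = 0.0000 ≤ continuation, so V_ud = 4.4878
Node dd (S = 12.6): continuation = e^(−0.09)·[0.5814·11.7300 + 0.4186·22.4400] = 14.8179; exercise value = 17.4000 > continuation, so V_dd = 17.4000 (exercise)
Node u (S = 50.75): continuation = e^(−0.09)·[0.5814·0.0000 + 0.4186·4.4878] = 1.7170; exercise value = 0.0000 ≤ continuation, so V_u = 1.7170
Node d (S = 21): continuation = e^(−0.09)·[0.5814·4.4878 + 0.4186·17.4000] = 9.0416; exercise value = 9.0000 ≤ continuation, so V_d = 9.0416
Node 0 (S = 35): continuation = e^(−0.09)·[0.5814·1.7170 + 0.4186·9.0416] = 4.3715; exercise value = 0.0000 ≤ continuation, so V_0 = 4.3715

$4.37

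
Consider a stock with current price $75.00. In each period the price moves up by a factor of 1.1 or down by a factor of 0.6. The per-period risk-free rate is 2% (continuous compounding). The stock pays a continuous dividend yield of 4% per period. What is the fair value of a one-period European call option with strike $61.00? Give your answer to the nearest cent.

Per-period risk-free factor R = e^0.02 = 1.0202; dividend-adjusted growth = e^(0.02−0.04) = 0.9802.
Risk-neutral probability p = (0.9802 − 0.6)/(1.1 − 0.6) = 0.3802/0.5000 = 0.7604
Terminal stock prices: S_u = 82.5, S_d = 45
Terminal payoffs (S − K): max(21.5, 0) = 21.5, max(-16, 0) = 0
Node 0 (S = 75): V_0 = e^(−0.02)·[0.7604·21.5000 + 0.2396·0.0000] = 16.0248

$16.02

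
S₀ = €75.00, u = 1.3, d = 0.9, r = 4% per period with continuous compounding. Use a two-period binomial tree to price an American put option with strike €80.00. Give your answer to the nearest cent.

€7.78

Risk-neutral probability p = (e^0.04 − 0.9)/(1.3 − 0.9) = 0.1408/0.4000 = 0.3520
Terminal stock prices: S_uu = 126.8, S_ud = 87.75, S_dd = 60.75
Terminal payoffs (K − S): max(-46.75, 0) = 0, max(-7.75, 0) = 0, max(19.25, 0) = 19.25
Node u (S = 97.5): continuation = e^(−0.04)·[0.3520·0.0000 + 0.6480·0.0000] = 0.0000; exercise value = 0.0000 ≤ continuation, so V_u = 0.0000
Node d (S = 67.5): continuation = e^(−0.04)·[0.3520·0.0000 + 0.6480·19.2500] = 11.9844; exercise value = 12.5000 > continuation, so V_d = 12.5000 (exercise)
Node 0 (S = 75): continuation = e^(−0.04)·[0.3520·0.0000 + 0.6480·12.5000] = 7.7821; exercise value = 5.0000 ≤ continuation, so V_0 = 7.7821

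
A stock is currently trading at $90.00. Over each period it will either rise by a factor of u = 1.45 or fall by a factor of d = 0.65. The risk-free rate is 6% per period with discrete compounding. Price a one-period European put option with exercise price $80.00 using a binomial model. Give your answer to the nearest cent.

Risk-neutral probability p = (1 + 0.06 − 0.65)/(1.45 − 0.65) = 0.4100/0.8000 = 0.5125
Terminal stock prices: S_u = 130.5, S_d = 58.5
Terminal payoffs (K − S): max(-50.5, 0) = 0, max(21.5, 0) = 21.5
Node 0 (S = 90): V_0 = 1/1.06·[0.5125·0.0000 + 0.4875·21.5000] = 9.8880

$9.89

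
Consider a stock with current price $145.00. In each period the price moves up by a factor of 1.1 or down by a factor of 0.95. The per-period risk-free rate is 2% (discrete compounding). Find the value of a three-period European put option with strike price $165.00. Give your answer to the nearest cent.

Risk-neutral probability p = (1 + 0.02 − 0.95)/(1.1 − 0.95) = 0.0700/0.1500 = 0.4667
Terminal stock prices: S_uuu = 193, S_uud = 166.7, S_udd = 143.9, S_ddd = 124.3
Terminal payoffs (K − S): max(-28, 0) = 0, max(-1.678, 0) = 0, max(21.05, 0) = 21.05, max(40.68, 0) = 40.68
Node uu (S = 175.5): V_uu = 1/1.02·[0.4667·0.0000 + 0.5333·0.0000] = 0.0000
Node ud (S = 151.5): V_ud = 1/1.02·[0.4667·0.0000 + 0.5333·21.0513] = 11.0072
Node dd (S = 130.9): V_dd = 1/1.02·[0.4667·21.0513 + 0.5333·40.6806] = 30.9022
Node u (S = 159.5): V_u = 1/1.02·[0.4667·0.0000 + 0.5333·11.0072] = 5.7554
Node d (S = 137.8): V_d = 1/1.02·[0.4667·11.0072 + 0.5333·30.9022] = 21.1940
Node 0 (S = 145): V_0 = 1/1.02·[0.4667·5.7554 + 0.5333·21.1940] = 13.7150

$13.72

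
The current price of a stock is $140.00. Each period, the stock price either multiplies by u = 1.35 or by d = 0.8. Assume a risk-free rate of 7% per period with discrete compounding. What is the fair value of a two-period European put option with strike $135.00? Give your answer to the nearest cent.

$10.28

Risk-neutral probability p = (1 + 0.07 − 0.8)/(1.35 − 0.8) = 0.2700/0.5500 = 0.4909
Terminal stock prices: S_uu = 255.2, S_ud = 151.2, S_dd = 89.6
Terminal payoffs (K − S): max(-120.2, 0) = 0, max(-16.2, 0) = 0, max(45.4, 0) = 45.4
Node u (S = 189): V_u = 1/1.07·[0.4909·0.0000 + 0.5091·0.0000] = 0.0000
Node d (S = 112): V_d = 1/1.07·[0.4909·0.0000 + 0.5091·45.4000] = 21.6007
Node 0 (S = 140): V_0 = 1/1.07·[0.4909·0.0000 + 0.5091·21.6007] = 10.2773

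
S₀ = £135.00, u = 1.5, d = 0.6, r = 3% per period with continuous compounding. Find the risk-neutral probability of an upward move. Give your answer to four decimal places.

p = 0.4783

Risk-neutral probability p = (e^0.03 − 0.6)/(1.5 − 0.6) = 0.4305/0.9000 = 0.4783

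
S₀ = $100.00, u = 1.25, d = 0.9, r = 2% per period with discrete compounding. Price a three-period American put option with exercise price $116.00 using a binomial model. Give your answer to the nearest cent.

Risk-neutral probability p = (1 + 0.02 − 0.9)/(1.25 − 0.9) = 0.1200/0.3500 = 0.3429
Terminal stock prices: S_uuu = 195.3, S_uud = 140.6, S_udd = 101.2, S_ddd = 72.9
Terminal payoffs (K − S): max(-79.31, 0) = 0, max(-24.62, 0) = 0, max(14.75, 0) = 14.75, max(43.1, 0) = 43.1
Node uu (S = 156.2): continuation = 1/1.02·[0.3429·0.0000 + 0.6571·0.0000] = 0.0000; exercise value = 0.0000 ≤ continuation, so V_uu = 0.0000
Node ud (S = 112.5): continuation = 1/1.02·[0.3429·0.0000 + 0.6571·14.7500] = 9.5028; exercise value = 3.5000 ≤ continuation, so V_ud = 9.5028
Node dd (S = 81): continuation = 1/1.02·[0.3429·14.7500 + 0.6571·43.1000] = 32.7255; exercise value = 35.0000 > continuation, so V_dd = 35.0000 (exercise)
Node u (S = 125): continuation = 1/1.02·[0.3429·0.0000 + 0.6571·9.5028] = 6.1223; exercise value = 0.0000 ≤ continuation, so V_u = 6.1223
Node d (S = 90): continuation = 1/1.02·[0.3429·9.5028 + 0.6571·35.0000] = 25.7432; exercise value = 26.0000 > continuation, so V_d = 26.0000 (exercise)
Node 0 (S = 100): continuation = 1/1.02·[0.3429·6.1223 + 0.6571·26.0000] = 18.8086; exercise value = 16.0000 ≤ continuation, so V_0 = 18.8086

$18.81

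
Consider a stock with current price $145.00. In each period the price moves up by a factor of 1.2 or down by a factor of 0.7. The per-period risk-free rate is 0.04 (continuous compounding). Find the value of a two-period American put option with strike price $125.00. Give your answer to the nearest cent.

$7.83

Risk-neutral probability p = (e^0.04 − 0.7)/(1.2 − 0.7) = 0.3408/0.5000 = 0.6816
Terminal stock prices: S_uu = 208.8, S_ud = 121.8, S_dd = 71.05
Terminal payoffs (K − S): max(-83.8, 0) = 0, max(3.2, 0) = 3.2, max(53.95, 0) = 53.95
Node u (S = 174): continuation = e^(−0.04)·[0.6816·0.0000 + 0.3184·3.2000] = 0.9789; exercise value = 0.0000 ≤ continuation, so V_u = 0.9789
Node d (S = 101.5): continuation = e^(−0.04)·[0.6816·3.2000 + 0.3184·53.9500] = 18.5987; exercise value = 23.5000 > continuation, so V_d = 23.5000 (exercise)
Node 0 (S = 145): continuation = e^(−0.04)·[0.6816·0.9789 + 0.3184·23.5000] = 7.8296; exercise value = 0.0000 ≤ continuation, so V_0 = 7.8296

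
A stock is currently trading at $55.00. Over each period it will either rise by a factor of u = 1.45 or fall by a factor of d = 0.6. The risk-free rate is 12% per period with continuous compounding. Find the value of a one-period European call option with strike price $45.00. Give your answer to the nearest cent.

Risk-neutral probability p = (e^0.12 − 0.6)/(1.45 − 0.6) = 0.5275/0.8500 = 0.6206
Terminal stock prices: S_u = 79.75, S_d = 33
Terminal payoffs (S − K): max(34.75, 0) = 34.75, max(-12, 0) = 0
Node 0 (S = 55): V_0 = e^(−0.12)·[0.6206·34.7500 + 0.3794·0.0000] = 19.1267

$19.13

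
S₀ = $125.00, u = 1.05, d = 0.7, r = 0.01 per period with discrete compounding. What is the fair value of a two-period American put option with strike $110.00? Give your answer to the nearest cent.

Risk-neutral probability p = (1 + 0.01 − 0.7)/(1.05 − 0.7) = 0.3100/0.3500 = 0.8857
Terminal stock prices: S_uu = 137.8, S_ud = 91.88, S_dd = 61.25
Terminal payoffs (K − S): max(-27.81, 0) = 0, max(18.12, 0) = 18.12, max(48.75, 0) = 48.75
Node u (S = 131.2): continuation = 1/1.01·[0.8857·0.0000 + 0.1143·18.1250] = 2.0509; exercise value = 0.0000 ≤ continuation, so V_u = 2.0509
Node d (S = 87.5): continuation = 1/1.01·[0.8857·18.1250 + 0.1143·48.7500] = 21.4109; exercise value = 22.5000 > continuation, so V_d = 22.5000 (exercise)
Node 0 (S = 125): continuation = 1/1.01·[0.8857·2.0509 + 0.1143·22.5000] = 4.3445; exercise value = 0.0000 ≤ continuation, so V_0 = 4.3445

$4.34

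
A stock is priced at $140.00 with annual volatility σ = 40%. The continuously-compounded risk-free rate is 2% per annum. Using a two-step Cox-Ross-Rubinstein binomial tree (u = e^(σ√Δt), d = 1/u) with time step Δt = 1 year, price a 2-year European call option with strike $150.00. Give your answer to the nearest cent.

CRR parameters: u = e^(σ√Δt) = e^(0.4·√1) = 1.4918, d = 1/u = 0.6703
Per-period rate: rΔt = 0.02·1 = 0.02, so R = e^0.02 = 1.0202
Risk-neutral probability p = (e^0.02 − 0.6703)/(1.4918 − 0.6703) = 0.3499/0.8215 = 0.4259
Terminal stock prices: S_uu = 311.6, S_ud = 140, S_dd = 62.91
Terminal payoffs (S − K): max(161.6, 0) = 161.6, max(-10, 0) = 0, max(-87.09, 0) = 0
Node u (S = 208.9): V_u = e^(−0.02)·[0.4259·161.5757 + 0.5741·0.0000] = 67.4529
Node d (S = 93.84): V_d = e^(−0.02)·[0.4259·0.0000 + 0.5741·0.0000] = 0.0000
Node 0 (S = 140): V_0 = e^(−0.02)·[0.4259·67.4529 + 0.5741·0.0000] = 28.1596

$28.16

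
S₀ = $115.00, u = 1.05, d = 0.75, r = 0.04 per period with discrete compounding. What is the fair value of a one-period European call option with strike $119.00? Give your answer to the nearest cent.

Risk-neutral probability p = (1 + 0.04 − 0.75)/(1.05 − 0.75) = 0.2900/0.3000 = 0.9667
Terminal stock prices: S_u = 120.8, S_d = 86.25
Terminal payoffs (S − K): max(1.75, 0) = 1.75, max(-32.75, 0) = 0
Node 0 (S = 115): V_0 = 1/1.04·[0.9667·1.7500 + 0.0333·0.0000] = 1.6266

$1.63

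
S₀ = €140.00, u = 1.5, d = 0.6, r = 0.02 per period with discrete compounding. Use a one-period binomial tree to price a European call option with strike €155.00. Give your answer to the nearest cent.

€25.16

Risk-neutral probability p = (1 + 0.02 − 0.6)/(1.5 − 0.6) = 0.4200/0.9000 = 0.4667
Terminal stock prices: S_u = 210, S_d = 84
Terminal payoffs (S − K): max(55, 0) = 55, max(-71, 0) = 0
Node 0 (S = 140): V_0 = 1/1.02·[0.4667·55.0000 + 0.5333·0.0000] = 25.1634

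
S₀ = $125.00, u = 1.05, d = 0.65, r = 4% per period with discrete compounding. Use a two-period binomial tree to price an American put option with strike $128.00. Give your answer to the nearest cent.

Risk-neutral probability p = (1 + 0.04 − 0.65)/(1.05 − 0.65) = 0.3900/0.4000 = 0.9750
Terminal stock prices: S_uu = 137.8, S_ud = 85.31, S_dd = 52.81
Terminal payoffs (K − S): max(-9.812, 0) = 0, max(42.69, 0) = 42.69, max(75.19, 0) = 75.19
Node u (S = 131.2): continuation = 1/1.04·[0.9750·0.0000 + 0.0250·42.6875] = 1.0261; exercise value = 0.0000 ≤ continuation, so V_u = 1.0261
Node d (S = 81.25): continuation = 1/1.04·[0.9750·42.6875 + 0.0250·75.1875] = 41.8269; exercise value = 46.7500 > continuation, so V_d = 46.7500 (exercise)
Node 0 (S = 125): continuation = 1/1.04·[0.9750·1.0261 + 0.0250·46.7500] = 2.0858; exercise value = 3.0000 > continuation, so V_0 = 3.0000 (exercise)

$3.00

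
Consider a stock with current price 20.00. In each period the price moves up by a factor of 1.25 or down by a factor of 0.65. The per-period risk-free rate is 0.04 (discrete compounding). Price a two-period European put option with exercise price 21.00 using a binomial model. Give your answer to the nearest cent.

3.42

Risk-neutral probability p = (1 + 0.04 − 0.65)/(1.25 − 0.65) = 0.3900/0.6000 = 0.6500
Terminal stock prices: S_uu = 31.25, S_ud = 16.25, S_dd = 8.45
Terminal payoffs (K − S): max(-10.25, 0) = 0, max(4.75, 0) = 4.75, max(12.55, 0) = 12.55
Node u (S = 25): V_u = 1/1.04·[0.6500·0.0000 + 0.3500·4.7500] = 1.5986
Node d (S = 13): V_d = 1/1.04·[0.6500·4.7500 + 0.3500·12.5500] = 7.1923
Node 0 (S = 20): V_0 = 1/1.04·[0.6500·1.5986 + 0.3500·7.1923] = 3.4196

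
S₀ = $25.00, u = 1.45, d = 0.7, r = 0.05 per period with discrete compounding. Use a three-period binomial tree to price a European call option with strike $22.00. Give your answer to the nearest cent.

Risk-neutral probability p = (1 + 0.05 − 0.7)/(1.45 − 0.7) = 0.3500/0.7500 = 0.4667
Terminal stock prices: S_uuu = 76.22, S_uud = 36.79, S_udd = 17.76, S_ddd = 8.575
Terminal payoffs (S − K): max(54.22, 0) = 54.22, max(14.79, 0) = 14.79, max(-4.238, 0) = 0, max(-13.43, 0) = 0
Node uu (S = 52.56): V_uu = 1/1.05·[0.4667·54.2156 + 0.5333·14.7937] = 31.6101
Node ud (S = 25.38): V_ud = 1/1.05·[0.4667·14.7937 + 0.5333·0.0000] = 6.5750
Node dd (S = 12.25): V_dd = 1/1.05·[0.4667·0.0000 + 0.5333·0.0000] = 0.0000
Node u (S = 36.25): V_u = 1/1.05·[0.4667·31.6101 + 0.5333·6.5750] = 17.3886
Node d (S = 17.5): V_d = 1/1.05·[0.4667·6.5750 + 0.5333·0.0000] = 2.9222
Node 0 (S = 25): V_0 = 1/1.05·[0.4667·17.3886 + 0.5333·2.9222] = 9.2126

$9.21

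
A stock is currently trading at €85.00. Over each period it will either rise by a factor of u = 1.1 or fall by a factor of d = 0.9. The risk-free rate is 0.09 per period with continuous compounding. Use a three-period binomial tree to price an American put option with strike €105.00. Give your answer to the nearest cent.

€20.00

Risk-neutral probability p = (e^0.09 − 0.9)/(1.1 − 0.9) = 0.1942/0.2000 = 0.9709
Terminal stock prices: S_uuu = 113.1, S_uud = 92.57, S_udd = 75.74, S_ddd = 61.97
Terminal payoffs (K − S): max(-8.135, 0) = 0, max(12.43, 0) = 12.43, max(29.26, 0) = 29.26, max(43.03, 0) = 43.03
Node uu (S = 102.9): continuation = e^(−0.09)·[0.9709·0.0000 + 0.0291·12.4350] = 0.3310; exercise value = 2.1500 > continuation, so V_uu = 2.1500 (exercise)
Node ud (S = 84.15): continuation = e^(−0.09)·[0.9709·12.4350 + 0.0291·29.2650] = 11.8128; exercise value = 20.8500 > continuation, so V_ud = 20.8500 (exercise)
Node dd (S = 68.85): continuation = e^(−0.09)·[0.9709·29.2650 + 0.0291·43.0350] = 27.1128; exercise value = 36.1500 > continuation, so V_dd = 36.1500 (exercise)
Node u (S = 93.5): continuation = e^(−0.09)·[0.9709·2.1500 + 0.0291·20.8500] = 2.4628; exercise value = 11.5000 > continuation, so V_u = 11.5000 (exercise)
Node d (S = 76.5): continuation = e^(−0.09)·[0.9709·20.8500 + 0.0291·36.1500] = 19.4628; exercise value = 28.5000 > continuation, so V_d = 28.5000 (exercise)
Node 0 (S = 85): continuation = e^(−0.09)·[0.9709·11.5000 + 0.0291·28.5000] = 10.9628; exercise value = 20.0000 > continuation, so V_0 = 20.0000 (exercise)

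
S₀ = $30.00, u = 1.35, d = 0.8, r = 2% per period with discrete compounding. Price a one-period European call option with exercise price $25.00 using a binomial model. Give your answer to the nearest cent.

$6.08

Risk-neutral probability p = (1 + 0.02 − 0.8)/(1.35 − 0.8) = 0.2200/0.5500 = 0.4000
Terminal stock prices: S_u = 40.5, S_d = 24
Terminal payoffs (S − K): max(15.5, 0) = 15.5, max(-1, 0) = 0
Node 0 (S = 30): V_0 = 1/1.02·[0.4000·15.5000 + 0.6000·0.0000] = 6.0784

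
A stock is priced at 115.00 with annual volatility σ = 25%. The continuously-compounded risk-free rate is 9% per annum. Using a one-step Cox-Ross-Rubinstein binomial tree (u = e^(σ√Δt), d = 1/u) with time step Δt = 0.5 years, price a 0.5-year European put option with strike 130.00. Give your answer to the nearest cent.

CRR parameters: u = e^(σ√Δt) = e^(0.25·√0.5) = 1.1934, d = 1/u = 0.8380
Per-period rate: rΔt = 0.09·0.5 = 0.045, so R = e^0.045 = 1.0460
Risk-neutral probability p = (e^0.045 − 0.8380)/(1.1934 − 0.8380) = 0.2081/0.3554 = 0.5854
Terminal stock prices: S_u = 137.2, S_d = 96.37
Terminal payoffs (K − S): max(-7.237, 0) = 0, max(33.63, 0) = 33.63
Node 0 (S = 115): V_0 = e^(−0.045)·[0.5854·0.0000 + 0.4146·33.6338] = 13.3300

13.33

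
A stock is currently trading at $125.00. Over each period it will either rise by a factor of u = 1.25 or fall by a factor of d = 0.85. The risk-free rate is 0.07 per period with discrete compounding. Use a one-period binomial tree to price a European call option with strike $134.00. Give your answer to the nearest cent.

Risk-neutral probability p = (1 + 0.07 − 0.85)/(1.25 − 0.85) = 0.2200/0.4000 = 0.5500
Terminal stock prices: S_u = 156.2, S_d = 106.2
Terminal payoffs (S − K): max(22.25, 0) = 22.25, max(-27.75, 0) = 0
Node 0 (S = 125): V_0 = 1/1.07·[0.5500·22.2500 + 0.4500·0.0000] = 11.4369

$11.44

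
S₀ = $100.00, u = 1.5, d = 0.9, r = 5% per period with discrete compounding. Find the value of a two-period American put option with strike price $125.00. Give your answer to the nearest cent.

Risk-neutral probability p = (1 + 0.05 − 0.9)/(1.5 − 0.9) = 0.1500/0.6000 = 0.2500
Terminal stock prices: S_uu = 225, S_ud = 135, S_dd = 81
Terminal payoffs (K − S): max(-100, 0) = 0, max(-10, 0) = 0, max(44, 0) = 44
Node u (S = 150): continuation = 1/1.05·[0.2500·0.0000 + 0.7500·0.0000] = 0.0000; exercise value = 0.0000 ≤ continuation, so V_u = 0.0000
Node d (S = 90): continuation = 1/1.05·[0.2500·0.0000 + 0.7500·44.0000] = 31.4286; exercise value = 35.0000 > continuation, so V_d = 35.0000 (exercise)
Node 0 (S = 100): continuation = 1/1.05·[0.2500·0.0000 + 0.7500·35.0000] = 25.0000; exercise value = 25.0000 ≤ continuation, so V_0 = 25.0000

$25.00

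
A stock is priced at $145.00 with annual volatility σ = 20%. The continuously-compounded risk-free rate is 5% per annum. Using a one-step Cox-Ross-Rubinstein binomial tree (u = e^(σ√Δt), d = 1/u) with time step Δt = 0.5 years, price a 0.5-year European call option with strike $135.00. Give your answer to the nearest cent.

$17.30

CRR parameters: u = e^(σ√Δt) = e^(0.2·√0.5) = 1.1519, d = 1/u = 0.8681
Per-period rate: rΔt = 0.05·0.5 = 0.025, so R = e^0.025 = 1.0253
Risk-neutral probability p = (e^0.025 − 0.8681)/(1.1519 − 0.8681) = 0.1572/0.2838 = 0.5539
Terminal stock prices: S_u = 167, S_d = 125.9
Terminal payoffs (S − K): max(32.03, 0) = 32.03, max(-9.122, 0) = 0
Node 0 (S = 145): V_0 = e^(−0.025)·[0.5539·32.0269 + 0.4461·0.0000] = 17.3020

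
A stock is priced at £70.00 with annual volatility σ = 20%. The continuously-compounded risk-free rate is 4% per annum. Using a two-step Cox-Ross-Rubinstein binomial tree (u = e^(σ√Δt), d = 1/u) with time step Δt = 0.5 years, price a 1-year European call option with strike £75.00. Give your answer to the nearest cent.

CRR parameters: u = e^(σ√Δt) = e^(0.2·√0.5) = 1.1519, d = 1/u = 0.8681
Per-period rate: rΔt = 0.04·0.5 = 0.02, so R = e^0.02 = 1.0202
Risk-neutral probability p = (e^0.02 − 0.8681)/(1.1519 − 0.8681) = 0.1521/0.2838 = 0.5359
Terminal stock prices: S_uu = 92.88, S_ud = 70, S_dd = 52.75
Terminal payoffs (S − K): max(17.88, 0) = 17.88, max(-5, 0) = 0, max(-22.25, 0) = 0
Node u (S = 80.63): V_u = e^(−0.02)·[0.5359·17.8828 + 0.4641·0.0000] = 9.3934
Node d (S = 60.77): V_d = e^(−0.02)·[0.5359·0.0000 + 0.4641·0.0000] = 0.0000
Node 0 (S = 70): V_0 = e^(−0.02)·[0.5359·9.3934 + 0.4641·0.0000] = 4.9341

£4.93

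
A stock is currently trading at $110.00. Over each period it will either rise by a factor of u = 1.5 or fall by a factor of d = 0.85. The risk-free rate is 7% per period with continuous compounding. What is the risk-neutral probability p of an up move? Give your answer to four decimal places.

Risk-neutral probability p = (e^0.07 − 0.85)/(1.5 − 0.85) = 0.2225/0.6500 = 0.3423

p = 0.3423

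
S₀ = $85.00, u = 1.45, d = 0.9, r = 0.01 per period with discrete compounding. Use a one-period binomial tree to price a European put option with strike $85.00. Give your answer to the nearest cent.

Risk-neutral probability p = (1 + 0.01 − 0.9)/(1.45 − 0.9) = 0.1100/0.5500 = 0.2000
Terminal stock prices: S_u = 123.2, S_d = 76.5
Terminal payoffs (K − S): max(-38.25, 0) = 0, max(8.5, 0) = 8.5
Node 0 (S = 85): V_0 = 1/1.01·[0.2000·0.0000 + 0.8000·8.5000] = 6.7327

$6.73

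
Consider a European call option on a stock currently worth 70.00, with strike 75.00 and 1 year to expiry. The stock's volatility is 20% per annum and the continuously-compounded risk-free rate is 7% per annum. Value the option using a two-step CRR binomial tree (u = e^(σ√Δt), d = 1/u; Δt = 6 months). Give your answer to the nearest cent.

5.81

CRR parameters: u = e^(σ√Δt) = e^(0.2·√0.5) = 1.1519, d = 1/u = 0.8681
Per-period rate: rΔt = 0.07·0.5 = 0.035, so R = e^0.035 = 1.0356
Risk-neutral probability p = (e^0.035 − 0.8681)/(1.1519 − 0.8681) = 0.1675/0.2838 = 0.5902
Terminal stock prices: S_uu = 92.88, S_ud = 70, S_dd = 52.75
Terminal payoffs (S − K): max(17.88, 0) = 17.88, max(-5, 0) = 0, max(-22.25, 0) = 0
Node u (S = 80.63): V_u = e^(−0.035)·[0.5902·17.8828 + 0.4098·0.0000] = 10.1917
Node d (S = 60.77): V_d = e^(−0.035)·[0.5902·0.0000 + 0.4098·0.0000] = 0.0000
Node 0 (S = 70): V_0 = e^(−0.035)·[0.5902·10.1917 + 0.4098·0.0000] = 5.8085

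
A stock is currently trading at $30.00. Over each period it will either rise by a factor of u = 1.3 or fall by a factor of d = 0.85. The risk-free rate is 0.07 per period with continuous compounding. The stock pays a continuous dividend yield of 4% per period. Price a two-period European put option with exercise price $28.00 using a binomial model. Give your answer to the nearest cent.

$1.97

Per-period risk-free factor R = e^0.07 = 1.0725; dividend-adjusted growth = e^(0.07−0.04) = 1.0305.
Risk-neutral probability p = (1.0305 − 0.85)/(1.3 − 0.85) = 0.1805/0.4500 = 0.4010
Terminal stock prices: S_uu = 50.7, S_ud = 33.15, S_dd = 21.67
Terminal payoffs (K − S): max(-22.7, 0) = 0, max(-5.15, 0) = 0, max(6.325, 0) = 6.325
Node u (S = 39): V_u = e^(−0.07)·[0.4010·0.0000 + 0.5990·0.0000] = 0.0000
Node d (S = 25.5): V_d = e^(−0.07)·[0.4010·0.0000 + 0.5990·6.3250] = 3.5325
Node 0 (S = 30): V_0 = e^(−0.07)·[0.4010·0.0000 + 0.5990·3.5325] = 1.9729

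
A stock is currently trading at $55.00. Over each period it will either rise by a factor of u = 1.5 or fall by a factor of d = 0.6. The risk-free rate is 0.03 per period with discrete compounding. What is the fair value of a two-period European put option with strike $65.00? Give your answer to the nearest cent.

Risk-neutral probability p = (1 + 0.03 − 0.6)/(1.5 − 0.6) = 0.4300/0.9000 = 0.4778
Terminal stock prices: S_uu = 123.8, S_ud = 49.5, S_dd = 19.8
Terminal payoffs (K − S): max(-58.75, 0) = 0, max(15.5, 0) = 15.5, max(45.2, 0) = 45.2
Node u (S = 82.5): V_u = 1/1.03·[0.4778·0.0000 + 0.5222·15.5000] = 7.8587
Node d (S = 33): V_d = 1/1.03·[0.4778·15.5000 + 0.5222·45.2000] = 30.1068
Node 0 (S = 55): V_0 = 1/1.03·[0.4778·7.8587 + 0.5222·30.1068] = 18.9098

$18.91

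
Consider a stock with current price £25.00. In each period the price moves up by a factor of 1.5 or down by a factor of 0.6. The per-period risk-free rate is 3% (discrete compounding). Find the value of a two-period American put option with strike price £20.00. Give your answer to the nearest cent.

£2.83

Risk-neutral probability p = (1 + 0.03 − 0.6)/(1.5 − 0.6) = 0.4300/0.9000 = 0.4778
Terminal stock prices: S_uu = 56.25, S_ud = 22.5, S_dd = 9
Terminal payoffs (K − S): max(-36.25, 0) = 0, max(-2.5, 0) = 0, max(11, 0) = 11
Node u (S = 37.5): continuation = 1/1.03·[0.4778·0.0000 + 0.5222·0.0000] = 0.0000; exercise value = 0.0000 ≤ continuation, so V_u = 0.0000
Node d (S = 15): continuation = 1/1.03·[0.4778·0.0000 + 0.5222·11.0000] = 5.5771; exercise value = 5.0000 ≤ continuation, so V_d = 5.5771
Node 0 (S = 25): continuation = 1/1.03·[0.4778·0.0000 + 0.5222·5.5771] = 2.8277; exercise value = 0.0000 ≤ continuation, so V_0 = 2.8277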